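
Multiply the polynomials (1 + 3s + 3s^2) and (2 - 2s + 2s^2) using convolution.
Ascending coefficients: a = [1, 3, 3], b = [2, -2, 2]. c[0] = 1×2 = 2; c[1] = 1×-2 + 3×2 = 4; c[2] = 1×2 + 3×-2 + 3×2 = 2; c[3] = 3×2 + 3×-2 = 0; c[4] = 3×2 = 6. Result coefficients: [2, 4, 2, 0, 6] → 2 + 4s + 2s^2 + 6s^4

2 + 4s + 2s^2 + 6s^4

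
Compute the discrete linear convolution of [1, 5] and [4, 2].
y[0] = 1×4 = 4; y[1] = 1×2 + 5×4 = 22; y[2] = 5×2 = 10

[4, 22, 10]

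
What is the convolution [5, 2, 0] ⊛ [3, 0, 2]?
y[0] = 5×3 = 15; y[1] = 5×0 + 2×3 = 6; y[2] = 5×2 + 2×0 + 0×3 = 10; y[3] = 2×2 + 0×0 = 4; y[4] = 0×2 = 0

[15, 6, 10, 4, 0]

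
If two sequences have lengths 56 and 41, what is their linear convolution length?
Linear/full convolution length: m + n - 1 = 56 + 41 - 1 = 96

96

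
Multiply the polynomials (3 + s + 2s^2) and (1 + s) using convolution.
Ascending coefficients: a = [3, 1, 2], b = [1, 1]. c[0] = 3×1 = 3; c[1] = 3×1 + 1×1 = 4; c[2] = 1×1 + 2×1 = 3; c[3] = 2×1 = 2. Result coefficients: [3, 4, 3, 2] → 3 + 4s + 3s^2 + 2s^3

3 + 4s + 3s^2 + 2s^3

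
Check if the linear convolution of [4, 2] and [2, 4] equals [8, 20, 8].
Recompute linear convolution of [4, 2] and [2, 4]: y[0] = 4×2 = 8; y[1] = 4×4 + 2×2 = 20; y[2] = 2×4 = 8 → [8, 20, 8]. Given [8, 20, 8] matches, so answer: Yes

Yes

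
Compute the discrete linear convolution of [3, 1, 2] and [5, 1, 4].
y[0] = 3×5 = 15; y[1] = 3×1 + 1×5 = 8; y[2] = 3×4 + 1×1 + 2×5 = 23; y[3] = 1×4 + 2×1 = 6; y[4] = 2×4 = 8

[15, 8, 23, 6, 8]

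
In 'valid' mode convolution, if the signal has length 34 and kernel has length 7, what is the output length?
'Valid' mode counts only positions where the kernel fully overlaps the signal: m - n + 1 = 34 - 7 + 1 = 28

28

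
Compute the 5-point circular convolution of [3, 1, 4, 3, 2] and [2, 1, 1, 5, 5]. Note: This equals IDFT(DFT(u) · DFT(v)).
Either evaluate y[k] = Σ_j u[j]·v[(k-j) mod 5] directly, or use IDFT(DFT(u) · DFT(v)). y[0] = 3×2 + 1×5 + 4×5 + 3×1 + 2×1 = 36; y[1] = 3×1 + 1×2 + 4×5 + 3×5 + 2×1 = 42; y[2] = 3×1 + 1×1 + 4×2 + 3×5 + 2×5 = 37; y[3] = 3×5 + 1×1 + 4×1 + 3×2 + 2×5 = 36; y[4] = 3×5 + 1×5 + 4×1 + 3×1 + 2×2 = 31. Result: [36, 42, 37, 36, 31]

[36, 42, 37, 36, 31]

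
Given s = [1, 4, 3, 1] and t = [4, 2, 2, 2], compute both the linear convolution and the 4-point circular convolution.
Linear: y_lin[0] = 1×4 = 4; y_lin[1] = 1×2 + 4×4 = 18; y_lin[2] = 1×2 + 4×2 + 3×4 = 22; y_lin[3] = 1×2 + 4×2 + 3×2 + 1×4 = 20; y_lin[4] = 4×2 + 3×2 + 1×2 = 16; y_lin[5] = 3×2 + 1×2 = 8; y_lin[6] = 1×2 = 2 → [4, 18, 22, 20, 16, 8, 2]. Circular (length 4): y[0] = 1×4 + 4×2 + 3×2 + 1×2 = 20; y[1] = 1×2 + 4×4 + 3×2 + 1×2 = 26; y[2] = 1×2 + 4×2 + 3×4 + 1×2 = 24; y[3] = 1×2 + 4×2 + 3×2 + 1×4 = 20 → [20, 26, 24, 20]

Linear: [4, 18, 22, 20, 16, 8, 2], Circular: [20, 26, 24, 20]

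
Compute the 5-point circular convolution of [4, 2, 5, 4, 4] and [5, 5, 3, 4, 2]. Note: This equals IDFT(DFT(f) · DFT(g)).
Either evaluate y[k] = Σ_j f[j]·g[(k-j) mod 5] directly, or use IDFT(DFT(f) · DFT(g)). y[0] = 4×5 + 2×2 + 5×4 + 4×3 + 4×5 = 76; y[1] = 4×5 + 2×5 + 5×2 + 4×4 + 4×3 = 68; y[2] = 4×3 + 2×5 + 5×5 + 4×2 + 4×4 = 71; y[3] = 4×4 + 2×3 + 5×5 + 4×5 + 4×2 = 75; y[4] = 4×2 + 2×4 + 5×3 + 4×5 + 4×5 = 71. Result: [76, 68, 71, 75, 71]

[76, 68, 71, 75, 71]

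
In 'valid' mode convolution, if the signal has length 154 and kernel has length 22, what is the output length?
'Valid' mode counts only positions where the kernel fully overlaps the signal: m - n + 1 = 154 - 22 + 1 = 133

133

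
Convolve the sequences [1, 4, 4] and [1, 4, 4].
y[0] = 1×1 = 1; y[1] = 1×4 + 4×1 = 8; y[2] = 1×4 + 4×4 + 4×1 = 24; y[3] = 4×4 + 4×4 = 32; y[4] = 4×4 = 16

[1, 8, 24, 32, 16]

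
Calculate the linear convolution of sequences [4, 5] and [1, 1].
y[0] = 4×1 = 4; y[1] = 4×1 + 5×1 = 9; y[2] = 5×1 = 5

[4, 9, 5]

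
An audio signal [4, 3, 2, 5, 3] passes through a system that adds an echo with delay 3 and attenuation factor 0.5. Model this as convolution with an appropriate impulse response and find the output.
Direct-path + delayed-attenuated-path model → impulse response h = [1, 0, 0, 0.5] (1 at lag 0, 0.5 at lag 3). Output y[n] = x[n] + 0.5·x[n - 3] (with x[n] = 0 outside 0..4): y[0] = 4 + 0.5×0 = 4; y[1] = 3 + 0.5×0 = 3; y[2] = 2 + 0.5×0 = 2; y[3] = 5 + 0.5×4 = 7.0; y[4] = 3 + 0.5×3 = 4.5; y[5] = 0 + 0.5×2 = 1.0; y[6] = 0 + 0.5×5 = 2.5; y[7] = 0 + 0.5×3 = 1.5. So y = [4, 3, 2, 7.0, 4.5, 1.0, 2.5, 1.5]

[4, 3, 2, 7.0, 4.5, 1.0, 2.5, 1.5]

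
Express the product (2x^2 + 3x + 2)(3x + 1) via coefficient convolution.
Ascending coefficients: a = [2, 3, 2], b = [1, 3]. c[0] = 2×1 = 2; c[1] = 2×3 + 3×1 = 9; c[2] = 3×3 + 2×1 = 11; c[3] = 2×3 = 6. Result coefficients: [2, 9, 11, 6] → 6x^3 + 11x^2 + 9x + 2

6x^3 + 11x^2 + 9x + 2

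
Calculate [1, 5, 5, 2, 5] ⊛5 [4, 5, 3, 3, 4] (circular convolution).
Use y[k] = Σ_j f[j]·g[(k-j) mod 5]. y[0] = 1×4 + 5×4 + 5×3 + 2×3 + 5×5 = 70; y[1] = 1×5 + 5×4 + 5×4 + 2×3 + 5×3 = 66; y[2] = 1×3 + 5×5 + 5×4 + 2×4 + 5×3 = 71; y[3] = 1×3 + 5×3 + 5×5 + 2×4 + 5×4 = 71; y[4] = 1×4 + 5×3 + 5×3 + 2×5 + 5×4 = 64. Result: [70, 66, 71, 71, 64]

[70, 66, 71, 71, 64]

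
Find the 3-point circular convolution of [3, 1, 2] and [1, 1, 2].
Use y[k] = Σ_j a[j]·b[(k-j) mod 3]. y[0] = 3×1 + 1×2 + 2×1 = 7; y[1] = 3×1 + 1×1 + 2×2 = 8; y[2] = 3×2 + 1×1 + 2×1 = 9. Result: [7, 8, 9]

[7, 8, 9]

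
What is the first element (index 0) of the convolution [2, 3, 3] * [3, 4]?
Use y[k] = Σ_i a[i]·b[k-i] at k=0. y[0] = 2×3 = 6

6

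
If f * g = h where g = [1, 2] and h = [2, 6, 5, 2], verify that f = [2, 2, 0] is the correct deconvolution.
Forward-compute [2, 2, 0] * [1, 2]: h[0] = 2×1 = 2; h[1] = 2×2 + 2×1 = 6; h[2] = 2×2 + 0×1 = 4; h[3] = 0×2 = 0 → [2, 6, 4, 0]. Does not match given h = [2, 6, 5, 2].

Not verified. [2, 2, 0] * [1, 2] = [2, 6, 4, 0], which differs from [2, 6, 5, 2] at index 2.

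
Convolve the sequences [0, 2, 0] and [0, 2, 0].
y[0] = 0×0 = 0; y[1] = 0×2 + 2×0 = 0; y[2] = 0×0 + 2×2 + 0×0 = 4; y[3] = 2×0 + 0×2 = 0; y[4] = 0×0 = 0

[0, 0, 4, 0, 0]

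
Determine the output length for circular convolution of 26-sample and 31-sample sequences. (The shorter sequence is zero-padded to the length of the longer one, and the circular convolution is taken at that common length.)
Circular convolution (zero-padding the shorter input) has length max(m, n) = max(26, 31) = 31

31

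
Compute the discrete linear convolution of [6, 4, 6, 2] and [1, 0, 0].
y[0] = 6×1 = 6; y[1] = 6×0 + 4×1 = 4; y[2] = 6×0 + 4×0 + 6×1 = 6; y[3] = 4×0 + 6×0 + 2×1 = 2; y[4] = 6×0 + 2×0 = 0; y[5] = 2×0 = 0

[6, 4, 6, 2, 0, 0]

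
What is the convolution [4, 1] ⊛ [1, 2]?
y[0] = 4×1 = 4; y[1] = 4×2 + 1×1 = 9; y[2] = 1×2 = 2

[4, 9, 2]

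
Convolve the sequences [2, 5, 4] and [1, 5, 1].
y[0] = 2×1 = 2; y[1] = 2×5 + 5×1 = 15; y[2] = 2×1 + 5×5 + 4×1 = 31; y[3] = 5×1 + 4×5 = 25; y[4] = 4×1 = 4

[2, 15, 31, 25, 4]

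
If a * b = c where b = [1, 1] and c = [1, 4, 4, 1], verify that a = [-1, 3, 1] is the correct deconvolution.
Forward-compute [-1, 3, 1] * [1, 1]: c[0] = -1×1 = -1; c[1] = -1×1 + 3×1 = 2; c[2] = 3×1 + 1×1 = 4; c[3] = 1×1 = 1 → [-1, 2, 4, 1]. Does not match given c = [1, 4, 4, 1].

Not verified. [-1, 3, 1] * [1, 1] = [-1, 2, 4, 1], which differs from [1, 4, 4, 1] at index 0.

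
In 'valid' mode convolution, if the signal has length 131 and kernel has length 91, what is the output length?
'Valid' mode counts only positions where the kernel fully overlaps the signal: m - n + 1 = 131 - 91 + 1 = 41

41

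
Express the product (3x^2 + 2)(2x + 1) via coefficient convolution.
Ascending coefficients: a = [2, 0, 3], b = [1, 2]. c[0] = 2×1 = 2; c[1] = 2×2 + 0×1 = 4; c[2] = 0×2 + 3×1 = 3; c[3] = 3×2 = 6. Result coefficients: [2, 4, 3, 6] → 6x^3 + 3x^2 + 4x + 2

6x^3 + 3x^2 + 4x + 2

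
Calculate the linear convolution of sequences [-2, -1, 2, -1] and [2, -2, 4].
y[0] = -2×2 = -4; y[1] = -2×-2 + -1×2 = 2; y[2] = -2×4 + -1×-2 + 2×2 = -2; y[3] = -1×4 + 2×-2 + -1×2 = -10; y[4] = 2×4 + -1×-2 = 10; y[5] = -1×4 = -4

[-4, 2, -2, -10, 10, -4]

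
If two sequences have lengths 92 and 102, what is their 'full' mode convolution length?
Linear/full convolution length: m + n - 1 = 92 + 102 - 1 = 193

193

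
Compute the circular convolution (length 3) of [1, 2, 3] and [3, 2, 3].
Use y[k] = Σ_j x[j]·h[(k-j) mod 3]. y[0] = 1×3 + 2×3 + 3×2 = 15; y[1] = 1×2 + 2×3 + 3×3 = 17; y[2] = 1×3 + 2×2 + 3×3 = 16. Result: [15, 17, 16]

[15, 17, 16]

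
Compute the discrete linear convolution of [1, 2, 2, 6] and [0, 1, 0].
y[0] = 1×0 = 0; y[1] = 1×1 + 2×0 = 1; y[2] = 1×0 + 2×1 + 2×0 = 2; y[3] = 2×0 + 2×1 + 6×0 = 2; y[4] = 2×0 + 6×1 = 6; y[5] = 6×0 = 0

[0, 1, 2, 2, 6, 0]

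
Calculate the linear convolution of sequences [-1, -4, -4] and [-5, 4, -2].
y[0] = -1×-5 = 5; y[1] = -1×4 + -4×-5 = 16; y[2] = -1×-2 + -4×4 + -4×-5 = 6; y[3] = -4×-2 + -4×4 = -8; y[4] = -4×-2 = 8

[5, 16, 6, -8, 8]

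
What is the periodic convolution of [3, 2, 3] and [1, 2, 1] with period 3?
Use y[k] = Σ_j s[j]·t[(k-j) mod 3]. y[0] = 3×1 + 2×1 + 3×2 = 11; y[1] = 3×2 + 2×1 + 3×1 = 11; y[2] = 3×1 + 2×2 + 3×1 = 10. Result: [11, 11, 10]

[11, 11, 10]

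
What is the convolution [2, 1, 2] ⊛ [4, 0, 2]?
y[0] = 2×4 = 8; y[1] = 2×0 + 1×4 = 4; y[2] = 2×2 + 1×0 + 2×4 = 12; y[3] = 1×2 + 2×0 = 2; y[4] = 2×2 = 4

[8, 4, 12, 2, 4]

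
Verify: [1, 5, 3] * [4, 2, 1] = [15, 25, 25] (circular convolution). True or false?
Recompute circular convolution of [1, 5, 3] and [4, 2, 1]: y[0] = 1×4 + 5×1 + 3×2 = 15; y[1] = 1×2 + 5×4 + 3×1 = 25; y[2] = 1×1 + 5×2 + 3×4 = 23 → [15, 25, 23]. Compare to given [15, 25, 25]: they differ at index 2: given 25, correct 23, so answer: No

No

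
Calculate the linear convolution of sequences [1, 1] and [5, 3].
y[0] = 1×5 = 5; y[1] = 1×3 + 1×5 = 8; y[2] = 1×3 = 3

[5, 8, 3]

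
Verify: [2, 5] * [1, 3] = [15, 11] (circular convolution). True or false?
Recompute circular convolution of [2, 5] and [1, 3]: y[0] = 2×1 + 5×3 = 17; y[1] = 2×3 + 5×1 = 11 → [17, 11]. Compare to given [15, 11]: they differ at index 0: given 15, correct 17, so answer: No

No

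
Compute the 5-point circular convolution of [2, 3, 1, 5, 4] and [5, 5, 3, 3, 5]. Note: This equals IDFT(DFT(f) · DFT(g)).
Either evaluate y[k] = Σ_j f[j]·g[(k-j) mod 5] directly, or use IDFT(DFT(f) · DFT(g)). y[0] = 2×5 + 3×5 + 1×3 + 5×3 + 4×5 = 63; y[1] = 2×5 + 3×5 + 1×5 + 5×3 + 4×3 = 57; y[2] = 2×3 + 3×5 + 1×5 + 5×5 + 4×3 = 63; y[3] = 2×3 + 3×3 + 1×5 + 5×5 + 4×5 = 65; y[4] = 2×5 + 3×3 + 1×3 + 5×5 + 4×5 = 67. Result: [63, 57, 63, 65, 67]

[63, 57, 63, 65, 67]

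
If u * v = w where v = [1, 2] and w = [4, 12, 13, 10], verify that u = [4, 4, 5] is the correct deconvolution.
Forward-compute [4, 4, 5] * [1, 2]: w[0] = 4×1 = 4; w[1] = 4×2 + 4×1 = 12; w[2] = 4×2 + 5×1 = 13; w[3] = 5×2 = 10 → [4, 12, 13, 10]. Matches given w = [4, 12, 13, 10], so verified.

Verified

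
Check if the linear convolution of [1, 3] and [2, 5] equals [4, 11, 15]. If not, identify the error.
Recompute linear convolution of [1, 3] and [2, 5]: y[0] = 1×2 = 2; y[1] = 1×5 + 3×2 = 11; y[2] = 3×5 = 15 → [2, 11, 15]. Compare to given [4, 11, 15]: they differ at index 0: given 4, correct 2, so answer: No

No. Error at index 0: given 4, correct 2.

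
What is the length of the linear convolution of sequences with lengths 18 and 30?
Linear/full convolution length: m + n - 1 = 18 + 30 - 1 = 47

47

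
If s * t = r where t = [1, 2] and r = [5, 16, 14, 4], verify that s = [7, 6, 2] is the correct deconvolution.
Forward-compute [7, 6, 2] * [1, 2]: r[0] = 7×1 = 7; r[1] = 7×2 + 6×1 = 20; r[2] = 6×2 + 2×1 = 14; r[3] = 2×2 = 4 → [7, 20, 14, 4]. Does not match given r = [5, 16, 14, 4].

Not verified. [7, 6, 2] * [1, 2] = [7, 20, 14, 4], which differs from [5, 16, 14, 4] at index 0.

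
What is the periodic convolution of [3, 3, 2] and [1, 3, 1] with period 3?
Use y[k] = Σ_j f[j]·g[(k-j) mod 3]. y[0] = 3×1 + 3×1 + 2×3 = 12; y[1] = 3×3 + 3×1 + 2×1 = 14; y[2] = 3×1 + 3×3 + 2×1 = 14. Result: [12, 14, 14]

[12, 14, 14]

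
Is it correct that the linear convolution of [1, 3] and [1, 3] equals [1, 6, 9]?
Recompute linear convolution of [1, 3] and [1, 3]: y[0] = 1×1 = 1; y[1] = 1×3 + 3×1 = 6; y[2] = 3×3 = 9 → [1, 6, 9]. Given [1, 6, 9] matches, so answer: Yes

Yes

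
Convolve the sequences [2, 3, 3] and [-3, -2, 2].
y[0] = 2×-3 = -6; y[1] = 2×-2 + 3×-3 = -13; y[2] = 2×2 + 3×-2 + 3×-3 = -11; y[3] = 3×2 + 3×-2 = 0; y[4] = 3×2 = 6

[-6, -13, -11, 0, 6]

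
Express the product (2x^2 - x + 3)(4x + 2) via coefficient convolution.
Ascending coefficients: a = [3, -1, 2], b = [2, 4]. c[0] = 3×2 = 6; c[1] = 3×4 + -1×2 = 10; c[2] = -1×4 + 2×2 = 0; c[3] = 2×4 = 8. Result coefficients: [6, 10, 0, 8] → 8x^3 + 10x + 6

8x^3 + 10x + 6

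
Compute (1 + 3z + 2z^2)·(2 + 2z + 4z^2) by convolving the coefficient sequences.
Ascending coefficients: a = [1, 3, 2], b = [2, 2, 4]. c[0] = 1×2 = 2; c[1] = 1×2 + 3×2 = 8; c[2] = 1×4 + 3×2 + 2×2 = 14; c[3] = 3×4 + 2×2 = 16; c[4] = 2×4 = 8. Result coefficients: [2, 8, 14, 16, 8] → 2 + 8z + 14z^2 + 16z^3 + 8z^4

2 + 8z + 14z^2 + 16z^3 + 8z^4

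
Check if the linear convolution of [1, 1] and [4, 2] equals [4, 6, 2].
Recompute linear convolution of [1, 1] and [4, 2]: y[0] = 1×4 = 4; y[1] = 1×2 + 1×4 = 6; y[2] = 1×2 = 2 → [4, 6, 2]. Given [4, 6, 2] matches, so answer: Yes

Yes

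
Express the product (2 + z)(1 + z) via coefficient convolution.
Ascending coefficients: a = [2, 1], b = [1, 1]. c[0] = 2×1 = 2; c[1] = 2×1 + 1×1 = 3; c[2] = 1×1 = 1. Result coefficients: [2, 3, 1] → 2 + 3z + z^2

2 + 3z + z^2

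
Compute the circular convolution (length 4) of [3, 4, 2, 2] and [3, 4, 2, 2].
Use y[k] = Σ_j x[j]·h[(k-j) mod 4]. y[0] = 3×3 + 4×2 + 2×2 + 2×4 = 29; y[1] = 3×4 + 4×3 + 2×2 + 2×2 = 32; y[2] = 3×2 + 4×4 + 2×3 + 2×2 = 32; y[3] = 3×2 + 4×2 + 2×4 + 2×3 = 28. Result: [29, 32, 32, 28]

[29, 32, 32, 28]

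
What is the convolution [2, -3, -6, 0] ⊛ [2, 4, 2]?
y[0] = 2×2 = 4; y[1] = 2×4 + -3×2 = 2; y[2] = 2×2 + -3×4 + -6×2 = -20; y[3] = -3×2 + -6×4 + 0×2 = -30; y[4] = -6×2 + 0×4 = -12; y[5] = 0×2 = 0

[4, 2, -20, -30, -12, 0]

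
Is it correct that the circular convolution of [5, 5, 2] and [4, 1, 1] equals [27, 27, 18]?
Recompute circular convolution of [5, 5, 2] and [4, 1, 1]: y[0] = 5×4 + 5×1 + 2×1 = 27; y[1] = 5×1 + 5×4 + 2×1 = 27; y[2] = 5×1 + 5×1 + 2×4 = 18 → [27, 27, 18]. Given [27, 27, 18] matches, so answer: Yes

Yes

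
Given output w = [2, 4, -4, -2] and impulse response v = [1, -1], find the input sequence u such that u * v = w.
Deconvolve w=[2, 4, -4, -2] by v=[1, -1]. Since v[0]=1, solve forward: u[0] = w[0] / 1 = 2; u[1] = (w[1] - 2×-1) / 1 = 6; u[2] = (w[2] - 6×-1) / 1 = 2. So u = [2, 6, 2]. Check by forward convolution: w[0] = 2×1 = 2; w[1] = 2×-1 + 6×1 = 4; w[2] = 6×-1 + 2×1 = -4; w[3] = 2×-1 = -2

[2, 6, 2]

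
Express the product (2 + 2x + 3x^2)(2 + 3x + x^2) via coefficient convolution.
Ascending coefficients: a = [2, 2, 3], b = [2, 3, 1]. c[0] = 2×2 = 4; c[1] = 2×3 + 2×2 = 10; c[2] = 2×1 + 2×3 + 3×2 = 14; c[3] = 2×1 + 3×3 = 11; c[4] = 3×1 = 3. Result coefficients: [4, 10, 14, 11, 3] → 4 + 10x + 14x^2 + 11x^3 + 3x^4

4 + 10x + 14x^2 + 11x^3 + 3x^4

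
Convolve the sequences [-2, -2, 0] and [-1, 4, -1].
y[0] = -2×-1 = 2; y[1] = -2×4 + -2×-1 = -6; y[2] = -2×-1 + -2×4 + 0×-1 = -6; y[3] = -2×-1 + 0×4 = 2; y[4] = 0×-1 = 0

[2, -6, -6, 2, 0]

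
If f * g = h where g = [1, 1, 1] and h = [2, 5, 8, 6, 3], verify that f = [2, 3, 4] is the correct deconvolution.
Forward-compute [2, 3, 4] * [1, 1, 1]: h[0] = 2×1 = 2; h[1] = 2×1 + 3×1 = 5; h[2] = 2×1 + 3×1 + 4×1 = 9; h[3] = 3×1 + 4×1 = 7; h[4] = 4×1 = 4 → [2, 5, 9, 7, 4]. Does not match given h = [2, 5, 8, 6, 3].

Not verified. [2, 3, 4] * [1, 1, 1] = [2, 5, 9, 7, 4], which differs from [2, 5, 8, 6, 3] at index 2.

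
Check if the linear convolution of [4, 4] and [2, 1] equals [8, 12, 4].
Recompute linear convolution of [4, 4] and [2, 1]: y[0] = 4×2 = 8; y[1] = 4×1 + 4×2 = 12; y[2] = 4×1 = 4 → [8, 12, 4]. Given [8, 12, 4] matches, so answer: Yes

Yes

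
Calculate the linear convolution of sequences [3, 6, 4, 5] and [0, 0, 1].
y[0] = 3×0 = 0; y[1] = 3×0 + 6×0 = 0; y[2] = 3×1 + 6×0 + 4×0 = 3; y[3] = 6×1 + 4×0 + 5×0 = 6; y[4] = 4×1 + 5×0 = 4; y[5] = 5×1 = 5

[0, 0, 3, 6, 4, 5]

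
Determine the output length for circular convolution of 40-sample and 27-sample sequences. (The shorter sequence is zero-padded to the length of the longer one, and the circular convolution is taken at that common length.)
Circular convolution (zero-padding the shorter input) has length max(m, n) = max(40, 27) = 40

40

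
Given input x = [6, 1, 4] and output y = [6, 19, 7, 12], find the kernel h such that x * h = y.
Output length 4 = len(x) + len(h) - 1 ⇒ len(h) = 2. Solve h forward using h[k] = (y[k] - Σ_{i≥1} x[i]·h[k-i]) / x[0]: h[0] = y[0] / x[0] = 6 / 6 = 1; h[1] = (y[1] - 1×1) / x[0] = (19 - 1×1) / 6 = 3. So h = [1, 3]. Forward-check [6, 1, 4] * [1, 3]: y[0] = 6×1 = 6; y[1] = 6×3 + 1×1 = 19; y[2] = 1×3 + 4×1 = 7; y[3] = 4×3 = 12 → [6, 19, 7, 12] ✓

[1, 3]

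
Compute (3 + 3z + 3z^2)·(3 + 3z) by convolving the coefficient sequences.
Ascending coefficients: a = [3, 3, 3], b = [3, 3]. c[0] = 3×3 = 9; c[1] = 3×3 + 3×3 = 18; c[2] = 3×3 + 3×3 = 18; c[3] = 3×3 = 9. Result coefficients: [9, 18, 18, 9] → 9 + 18z + 18z^2 + 9z^3

9 + 18z + 18z^2 + 9z^3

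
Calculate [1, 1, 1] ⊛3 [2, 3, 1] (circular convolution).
Use y[k] = Σ_j x[j]·h[(k-j) mod 3]. y[0] = 1×2 + 1×1 + 1×3 = 6; y[1] = 1×3 + 1×2 + 1×1 = 6; y[2] = 1×1 + 1×3 + 1×2 = 6. Result: [6, 6, 6]

[6, 6, 6]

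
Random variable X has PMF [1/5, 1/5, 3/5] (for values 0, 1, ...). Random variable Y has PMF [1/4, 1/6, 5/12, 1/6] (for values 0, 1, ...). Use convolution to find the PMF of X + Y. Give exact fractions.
P(X+Y=k) = Σ_i P(X=i)·P(Y=k-i) — a convolution of [1/5, 1/5, 3/5] and [1/4, 1/6, 5/12, 1/6]. P(X+Y=0) = (1/5)×(1/4) = 1/20; P(X+Y=1) = (1/5)×(1/6) + (1/5)×(1/4) = 1/30 + 1/20 = 1/12; P(X+Y=2) = (1/5)×(5/12) + (1/5)×(1/6) + (3/5)×(1/4) = 1/12 + 1/30 + 3/20 = 4/15; P(X+Y=3) = (1/5)×(1/6) + (1/5)×(5/12) + (3/5)×(1/6) = 1/30 + 1/12 + 1/10 = 13/60; P(X+Y=4) = (1/5)×(1/6) + (3/5)×(5/12) = 1/30 + 1/4 = 17/60; P(X+Y=5) = (3/5)×(1/6) = 1/10. PMF: [1/20, 1/12, 4/15, 13/60, 17/60, 1/10] (sums to 1 ✓)

[1/20, 1/12, 4/15, 13/60, 17/60, 1/10]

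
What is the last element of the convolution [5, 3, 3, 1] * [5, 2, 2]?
Use y[k] = Σ_i a[i]·b[k-i] at k=5. y[5] = 1×2 = 2

2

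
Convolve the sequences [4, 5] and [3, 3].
y[0] = 4×3 = 12; y[1] = 4×3 + 5×3 = 27; y[2] = 5×3 = 15

[12, 27, 15]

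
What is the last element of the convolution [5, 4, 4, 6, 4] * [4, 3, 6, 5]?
Use y[k] = Σ_i a[i]·b[k-i] at k=7. y[7] = 4×5 = 20

20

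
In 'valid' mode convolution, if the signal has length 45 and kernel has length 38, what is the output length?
'Valid' mode counts only positions where the kernel fully overlaps the signal: m - n + 1 = 45 - 38 + 1 = 8

8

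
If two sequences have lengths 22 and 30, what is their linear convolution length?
Linear/full convolution length: m + n - 1 = 22 + 30 - 1 = 51

51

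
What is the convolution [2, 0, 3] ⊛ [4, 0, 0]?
y[0] = 2×4 = 8; y[1] = 2×0 + 0×4 = 0; y[2] = 2×0 + 0×0 + 3×4 = 12; y[3] = 0×0 + 3×0 = 0; y[4] = 3×0 = 0

[8, 0, 12, 0, 0]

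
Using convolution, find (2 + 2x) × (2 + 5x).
Ascending coefficients: a = [2, 2], b = [2, 5]. c[0] = 2×2 = 4; c[1] = 2×5 + 2×2 = 14; c[2] = 2×5 = 10. Result coefficients: [4, 14, 10] → 4 + 14x + 10x^2

4 + 14x + 10x^2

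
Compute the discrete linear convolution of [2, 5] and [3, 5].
y[0] = 2×3 = 6; y[1] = 2×5 + 5×3 = 25; y[2] = 5×5 = 25

[6, 25, 25]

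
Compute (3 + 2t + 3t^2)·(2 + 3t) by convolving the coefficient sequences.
Ascending coefficients: a = [3, 2, 3], b = [2, 3]. c[0] = 3×2 = 6; c[1] = 3×3 + 2×2 = 13; c[2] = 2×3 + 3×2 = 12; c[3] = 3×3 = 9. Result coefficients: [6, 13, 12, 9] → 6 + 13t + 12t^2 + 9t^3

6 + 13t + 12t^2 + 9t^3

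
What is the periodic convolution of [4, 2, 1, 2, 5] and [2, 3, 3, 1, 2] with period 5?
Use y[k] = Σ_j s[j]·t[(k-j) mod 5]. y[0] = 4×2 + 2×2 + 1×1 + 2×3 + 5×3 = 34; y[1] = 4×3 + 2×2 + 1×2 + 2×1 + 5×3 = 35; y[2] = 4×3 + 2×3 + 1×2 + 2×2 + 5×1 = 29; y[3] = 4×1 + 2×3 + 1×3 + 2×2 + 5×2 = 27; y[4] = 4×2 + 2×1 + 1×3 + 2×3 + 5×2 = 29. Result: [34, 35, 29, 27, 29]

[34, 35, 29, 27, 29]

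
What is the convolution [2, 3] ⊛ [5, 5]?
y[0] = 2×5 = 10; y[1] = 2×5 + 3×5 = 25; y[2] = 3×5 = 15

[10, 25, 15]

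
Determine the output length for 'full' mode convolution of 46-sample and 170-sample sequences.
Linear/full convolution length: m + n - 1 = 46 + 170 - 1 = 215

215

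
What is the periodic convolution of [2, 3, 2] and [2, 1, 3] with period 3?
Use y[k] = Σ_j x[j]·h[(k-j) mod 3]. y[0] = 2×2 + 3×3 + 2×1 = 15; y[1] = 2×1 + 3×2 + 2×3 = 14; y[2] = 2×3 + 3×1 + 2×2 = 13. Result: [15, 14, 13]

[15, 14, 13]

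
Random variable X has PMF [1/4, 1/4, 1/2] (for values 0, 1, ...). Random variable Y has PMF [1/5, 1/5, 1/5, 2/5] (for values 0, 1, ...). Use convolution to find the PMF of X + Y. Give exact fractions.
P(X+Y=k) = Σ_i P(X=i)·P(Y=k-i) — a convolution of [1/4, 1/4, 1/2] and [1/5, 1/5, 1/5, 2/5]. P(X+Y=0) = (1/4)×(1/5) = 1/20; P(X+Y=1) = (1/4)×(1/5) + (1/4)×(1/5) = 1/20 + 1/20 = 1/10; P(X+Y=2) = (1/4)×(1/5) + (1/4)×(1/5) + (1/2)×(1/5) = 1/20 + 1/20 + 1/10 = 1/5; P(X+Y=3) = (1/4)×(2/5) + (1/4)×(1/5) + (1/2)×(1/5) = 1/10 + 1/20 + 1/10 = 1/4; P(X+Y=4) = (1/4)×(2/5) + (1/2)×(1/5) = 1/10 + 1/10 = 1/5; P(X+Y=5) = (1/2)×(2/5) = 1/5. PMF: [1/20, 1/10, 1/5, 1/4, 1/5, 1/5] (sums to 1 ✓)

[1/20, 1/10, 1/5, 1/4, 1/5, 1/5]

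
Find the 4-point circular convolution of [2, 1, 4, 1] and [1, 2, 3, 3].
Use y[k] = Σ_j f[j]·g[(k-j) mod 4]. y[0] = 2×1 + 1×3 + 4×3 + 1×2 = 19; y[1] = 2×2 + 1×1 + 4×3 + 1×3 = 20; y[2] = 2×3 + 1×2 + 4×1 + 1×3 = 15; y[3] = 2×3 + 1×3 + 4×2 + 1×1 = 18. Result: [19, 20, 15, 18]

[19, 20, 15, 18]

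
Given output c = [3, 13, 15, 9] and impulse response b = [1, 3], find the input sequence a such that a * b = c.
Deconvolve c=[3, 13, 15, 9] by b=[1, 3]. Since b[0]=1, solve forward: a[0] = c[0] / 1 = 3; a[1] = (c[1] - 3×3) / 1 = 4; a[2] = (c[2] - 4×3) / 1 = 3. So a = [3, 4, 3]. Check by forward convolution: c[0] = 3×1 = 3; c[1] = 3×3 + 4×1 = 13; c[2] = 4×3 + 3×1 = 15; c[3] = 3×3 = 9

[3, 4, 3]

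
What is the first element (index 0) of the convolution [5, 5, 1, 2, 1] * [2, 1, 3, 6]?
Use y[k] = Σ_i a[i]·b[k-i] at k=0. y[0] = 5×2 = 10

10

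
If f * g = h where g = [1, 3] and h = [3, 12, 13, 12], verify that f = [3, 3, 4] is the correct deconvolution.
Forward-compute [3, 3, 4] * [1, 3]: h[0] = 3×1 = 3; h[1] = 3×3 + 3×1 = 12; h[2] = 3×3 + 4×1 = 13; h[3] = 4×3 = 12 → [3, 12, 13, 12]. Matches given h = [3, 12, 13, 12], so verified.

Verified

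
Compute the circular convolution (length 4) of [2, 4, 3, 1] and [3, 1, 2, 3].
Use y[k] = Σ_j f[j]·g[(k-j) mod 4]. y[0] = 2×3 + 4×3 + 3×2 + 1×1 = 25; y[1] = 2×1 + 4×3 + 3×3 + 1×2 = 25; y[2] = 2×2 + 4×1 + 3×3 + 1×3 = 20; y[3] = 2×3 + 4×2 + 3×1 + 1×3 = 20. Result: [25, 25, 20, 20]

[25, 25, 20, 20]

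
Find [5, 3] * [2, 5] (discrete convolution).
y[0] = 5×2 = 10; y[1] = 5×5 + 3×2 = 31; y[2] = 3×5 = 15

[10, 31, 15]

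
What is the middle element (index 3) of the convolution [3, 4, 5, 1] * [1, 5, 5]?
Use y[k] = Σ_i a[i]·b[k-i] at k=3. y[3] = 4×5 + 5×5 + 1×1 = 46

46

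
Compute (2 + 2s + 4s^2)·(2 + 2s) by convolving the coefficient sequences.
Ascending coefficients: a = [2, 2, 4], b = [2, 2]. c[0] = 2×2 = 4; c[1] = 2×2 + 2×2 = 8; c[2] = 2×2 + 4×2 = 12; c[3] = 4×2 = 8. Result coefficients: [4, 8, 12, 8] → 4 + 8s + 12s^2 + 8s^3

4 + 8s + 12s^2 + 8s^3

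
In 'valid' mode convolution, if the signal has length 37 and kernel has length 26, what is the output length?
'Valid' mode counts only positions where the kernel fully overlaps the signal: m - n + 1 = 37 - 26 + 1 = 12

12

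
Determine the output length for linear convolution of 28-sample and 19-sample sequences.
Linear/full convolution length: m + n - 1 = 28 + 19 - 1 = 46

46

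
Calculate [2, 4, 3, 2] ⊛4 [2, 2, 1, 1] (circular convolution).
Use y[k] = Σ_j u[j]·v[(k-j) mod 4]. y[0] = 2×2 + 4×1 + 3×1 + 2×2 = 15; y[1] = 2×2 + 4×2 + 3×1 + 2×1 = 17; y[2] = 2×1 + 4×2 + 3×2 + 2×1 = 18; y[3] = 2×1 + 4×1 + 3×2 + 2×2 = 16. Result: [15, 17, 18, 16]

[15, 17, 18, 16]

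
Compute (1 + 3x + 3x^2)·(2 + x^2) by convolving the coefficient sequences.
Ascending coefficients: a = [1, 3, 3], b = [2, 0, 1]. c[0] = 1×2 = 2; c[1] = 1×0 + 3×2 = 6; c[2] = 1×1 + 3×0 + 3×2 = 7; c[3] = 3×1 + 3×0 = 3; c[4] = 3×1 = 3. Result coefficients: [2, 6, 7, 3, 3] → 2 + 6x + 7x^2 + 3x^3 + 3x^4

2 + 6x + 7x^2 + 3x^3 + 3x^4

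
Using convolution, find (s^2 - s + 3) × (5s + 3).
Ascending coefficients: a = [3, -1, 1], b = [3, 5]. c[0] = 3×3 = 9; c[1] = 3×5 + -1×3 = 12; c[2] = -1×5 + 1×3 = -2; c[3] = 1×5 = 5. Result coefficients: [9, 12, -2, 5] → 5s^3 - 2s^2 + 12s + 9

5s^3 - 2s^2 + 12s + 9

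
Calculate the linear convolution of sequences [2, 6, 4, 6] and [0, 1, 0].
y[0] = 2×0 = 0; y[1] = 2×1 + 6×0 = 2; y[2] = 2×0 + 6×1 + 4×0 = 6; y[3] = 6×0 + 4×1 + 6×0 = 4; y[4] = 4×0 + 6×1 = 6; y[5] = 6×0 = 0

[0, 2, 6, 4, 6, 0]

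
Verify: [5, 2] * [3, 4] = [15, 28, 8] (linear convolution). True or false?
Recompute linear convolution of [5, 2] and [3, 4]: y[0] = 5×3 = 15; y[1] = 5×4 + 2×3 = 26; y[2] = 2×4 = 8 → [15, 26, 8]. Compare to given [15, 28, 8]: they differ at index 1: given 28, correct 26, so answer: No

No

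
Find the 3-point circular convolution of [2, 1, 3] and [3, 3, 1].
Use y[k] = Σ_j f[j]·g[(k-j) mod 3]. y[0] = 2×3 + 1×1 + 3×3 = 16; y[1] = 2×3 + 1×3 + 3×1 = 12; y[2] = 2×1 + 1×3 + 3×3 = 14. Result: [16, 12, 14]

[16, 12, 14]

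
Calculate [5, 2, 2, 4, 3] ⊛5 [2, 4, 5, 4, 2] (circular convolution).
Use y[k] = Σ_j a[j]·b[(k-j) mod 5]. y[0] = 5×2 + 2×2 + 2×4 + 4×5 + 3×4 = 54; y[1] = 5×4 + 2×2 + 2×2 + 4×4 + 3×5 = 59; y[2] = 5×5 + 2×4 + 2×2 + 4×2 + 3×4 = 57; y[3] = 5×4 + 2×5 + 2×4 + 4×2 + 3×2 = 52; y[4] = 5×2 + 2×4 + 2×5 + 4×4 + 3×2 = 50. Result: [54, 59, 57, 52, 50]

[54, 59, 57, 52, 50]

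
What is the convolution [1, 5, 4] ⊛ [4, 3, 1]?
y[0] = 1×4 = 4; y[1] = 1×3 + 5×4 = 23; y[2] = 1×1 + 5×3 + 4×4 = 32; y[3] = 5×1 + 4×3 = 17; y[4] = 4×1 = 4

[4, 23, 32, 17, 4]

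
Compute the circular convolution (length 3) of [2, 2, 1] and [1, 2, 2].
Use y[k] = Σ_j u[j]·v[(k-j) mod 3]. y[0] = 2×1 + 2×2 + 1×2 = 8; y[1] = 2×2 + 2×1 + 1×2 = 8; y[2] = 2×2 + 2×2 + 1×1 = 9. Result: [8, 8, 9]

[8, 8, 9]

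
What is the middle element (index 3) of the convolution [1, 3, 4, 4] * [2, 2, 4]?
Use y[k] = Σ_i a[i]·b[k-i] at k=3. y[3] = 3×4 + 4×2 + 4×2 = 28

28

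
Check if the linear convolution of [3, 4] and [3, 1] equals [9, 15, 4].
Recompute linear convolution of [3, 4] and [3, 1]: y[0] = 3×3 = 9; y[1] = 3×1 + 4×3 = 15; y[2] = 4×1 = 4 → [9, 15, 4]. Given [9, 15, 4] matches, so answer: Yes

Yes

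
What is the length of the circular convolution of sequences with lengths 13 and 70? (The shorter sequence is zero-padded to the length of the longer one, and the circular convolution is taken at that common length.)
Circular convolution (zero-padding the shorter input) has length max(m, n) = max(13, 70) = 70

70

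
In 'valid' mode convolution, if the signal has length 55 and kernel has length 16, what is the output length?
'Valid' mode counts only positions where the kernel fully overlaps the signal: m - n + 1 = 55 - 16 + 1 = 40

40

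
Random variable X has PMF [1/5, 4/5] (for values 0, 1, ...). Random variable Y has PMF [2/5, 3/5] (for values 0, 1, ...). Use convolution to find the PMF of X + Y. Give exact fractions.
P(X+Y=k) = Σ_i P(X=i)·P(Y=k-i) — a convolution of [1/5, 4/5] and [2/5, 3/5]. P(X+Y=0) = (1/5)×(2/5) = 2/25; P(X+Y=1) = (1/5)×(3/5) + (4/5)×(2/5) = 3/25 + 8/25 = 11/25; P(X+Y=2) = (4/5)×(3/5) = 12/25. PMF: [2/25, 11/25, 12/25] (sums to 1 ✓)

[2/25, 11/25, 12/25]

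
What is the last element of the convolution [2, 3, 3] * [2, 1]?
Use y[k] = Σ_i a[i]·b[k-i] at k=3. y[3] = 3×1 = 3

3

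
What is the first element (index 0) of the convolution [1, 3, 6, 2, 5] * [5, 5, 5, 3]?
Use y[k] = Σ_i a[i]·b[k-i] at k=0. y[0] = 1×5 = 5

5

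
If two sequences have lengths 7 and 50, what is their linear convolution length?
Linear/full convolution length: m + n - 1 = 7 + 50 - 1 = 56

56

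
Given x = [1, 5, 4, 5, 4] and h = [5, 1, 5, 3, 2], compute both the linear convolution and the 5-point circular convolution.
Linear: y_lin[0] = 1×5 = 5; y_lin[1] = 1×1 + 5×5 = 26; y_lin[2] = 1×5 + 5×1 + 4×5 = 30; y_lin[3] = 1×3 + 5×5 + 4×1 + 5×5 = 57; y_lin[4] = 1×2 + 5×3 + 4×5 + 5×1 + 4×5 = 62; y_lin[5] = 5×2 + 4×3 + 5×5 + 4×1 = 51; y_lin[6] = 4×2 + 5×3 + 4×5 = 43; y_lin[7] = 5×2 + 4×3 = 22; y_lin[8] = 4×2 = 8 → [5, 26, 30, 57, 62, 51, 43, 22, 8]. Circular (length 5): y[0] = 1×5 + 5×2 + 4×3 + 5×5 + 4×1 = 56; y[1] = 1×1 + 5×5 + 4×2 + 5×3 + 4×5 = 69; y[2] = 1×5 + 5×1 + 4×5 + 5×2 + 4×3 = 52; y[3] = 1×3 + 5×5 + 4×1 + 5×5 + 4×2 = 65; y[4] = 1×2 + 5×3 + 4×5 + 5×1 + 4×5 = 62 → [56, 69, 52, 65, 62]

Linear: [5, 26, 30, 57, 62, 51, 43, 22, 8], Circular: [56, 69, 52, 65, 62]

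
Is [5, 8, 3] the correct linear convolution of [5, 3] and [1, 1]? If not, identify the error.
Recompute linear convolution of [5, 3] and [1, 1]: y[0] = 5×1 = 5; y[1] = 5×1 + 3×1 = 8; y[2] = 3×1 = 3 → [5, 8, 3]. Given [5, 8, 3] matches, so answer: Yes

Yes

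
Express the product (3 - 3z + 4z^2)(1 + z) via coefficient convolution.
Ascending coefficients: a = [3, -3, 4], b = [1, 1]. c[0] = 3×1 = 3; c[1] = 3×1 + -3×1 = 0; c[2] = -3×1 + 4×1 = 1; c[3] = 4×1 = 4. Result coefficients: [3, 0, 1, 4] → 3 + z^2 + 4z^3

3 + z^2 + 4z^3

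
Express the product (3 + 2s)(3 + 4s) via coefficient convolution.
Ascending coefficients: a = [3, 2], b = [3, 4]. c[0] = 3×3 = 9; c[1] = 3×4 + 2×3 = 18; c[2] = 2×4 = 8. Result coefficients: [9, 18, 8] → 9 + 18s + 8s^2

9 + 18s + 8s^2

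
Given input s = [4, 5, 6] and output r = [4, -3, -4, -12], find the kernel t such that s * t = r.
Output length 4 = len(s) + len(t) - 1 ⇒ len(t) = 2. Solve t forward using t[k] = (r[k] - Σ_{i≥1} s[i]·t[k-i]) / s[0]: t[0] = r[0] / s[0] = 4 / 4 = 1; t[1] = (r[1] - 5×1) / s[0] = (-3 - 5×1) / 4 = -2. So t = [1, -2]. Forward-check [4, 5, 6] * [1, -2]: r[0] = 4×1 = 4; r[1] = 4×-2 + 5×1 = -3; r[2] = 5×-2 + 6×1 = -4; r[3] = 6×-2 = -12 → [4, -3, -4, -12] ✓

[1, -2]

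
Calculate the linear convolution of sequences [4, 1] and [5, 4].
y[0] = 4×5 = 20; y[1] = 4×4 + 1×5 = 21; y[2] = 1×4 = 4

[20, 21, 4]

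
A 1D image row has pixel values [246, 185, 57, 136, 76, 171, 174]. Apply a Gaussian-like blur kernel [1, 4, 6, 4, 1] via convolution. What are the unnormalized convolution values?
Convolve image row [246, 185, 57, 136, 76, 171, 174] with kernel [1, 4, 6, 4, 1]: y[0] = 246×1 = 246; y[1] = 246×4 + 185×1 = 1169; y[2] = 246×6 + 185×4 + 57×1 = 2273; y[3] = 246×4 + 185×6 + 57×4 + 136×1 = 2458; y[4] = 246×1 + 185×4 + 57×6 + 136×4 + 76×1 = 1948; y[5] = 185×1 + 57×4 + 136×6 + 76×4 + 171×1 = 1704; y[6] = 57×1 + 136×4 + 76×6 + 171×4 + 174×1 = 1915; y[7] = 136×1 + 76×4 + 171×6 + 174×4 = 2162; y[8] = 76×1 + 171×4 + 174×6 = 1804; y[9] = 171×1 + 174×4 = 867; y[10] = 174×1 = 174 → [246, 1169, 2273, 2458, 1948, 1704, 1915, 2162, 1804, 867, 174]. Normalization factor = sum(kernel) = 16.

[246, 1169, 2273, 2458, 1948, 1704, 1915, 2162, 1804, 867, 174]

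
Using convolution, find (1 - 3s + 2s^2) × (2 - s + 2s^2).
Ascending coefficients: a = [1, -3, 2], b = [2, -1, 2]. c[0] = 1×2 = 2; c[1] = 1×-1 + -3×2 = -7; c[2] = 1×2 + -3×-1 + 2×2 = 9; c[3] = -3×2 + 2×-1 = -8; c[4] = 2×2 = 4. Result coefficients: [2, -7, 9, -8, 4] → 2 - 7s + 9s^2 - 8s^3 + 4s^4

2 - 7s + 9s^2 - 8s^3 + 4s^4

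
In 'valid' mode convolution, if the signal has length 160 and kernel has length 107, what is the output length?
'Valid' mode counts only positions where the kernel fully overlaps the signal: m - n + 1 = 160 - 107 + 1 = 54

54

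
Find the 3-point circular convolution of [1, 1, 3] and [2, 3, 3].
Use y[k] = Σ_j u[j]·v[(k-j) mod 3]. y[0] = 1×2 + 1×3 + 3×3 = 14; y[1] = 1×3 + 1×2 + 3×3 = 14; y[2] = 1×3 + 1×3 + 3×2 = 12. Result: [14, 14, 12]

[14, 14, 12]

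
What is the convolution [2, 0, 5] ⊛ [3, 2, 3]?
y[0] = 2×3 = 6; y[1] = 2×2 + 0×3 = 4; y[2] = 2×3 + 0×2 + 5×3 = 21; y[3] = 0×3 + 5×2 = 10; y[4] = 5×3 = 15

[6, 4, 21, 10, 15]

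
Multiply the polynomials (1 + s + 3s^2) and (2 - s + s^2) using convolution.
Ascending coefficients: a = [1, 1, 3], b = [2, -1, 1]. c[0] = 1×2 = 2; c[1] = 1×-1 + 1×2 = 1; c[2] = 1×1 + 1×-1 + 3×2 = 6; c[3] = 1×1 + 3×-1 = -2; c[4] = 3×1 = 3. Result coefficients: [2, 1, 6, -2, 3] → 2 + s + 6s^2 - 2s^3 + 3s^4

2 + s + 6s^2 - 2s^3 + 3s^4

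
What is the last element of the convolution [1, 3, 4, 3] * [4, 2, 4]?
Use y[k] = Σ_i a[i]·b[k-i] at k=5. y[5] = 3×4 = 12

12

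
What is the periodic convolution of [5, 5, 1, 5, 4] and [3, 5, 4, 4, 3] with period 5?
Use y[k] = Σ_j u[j]·v[(k-j) mod 5]. y[0] = 5×3 + 5×3 + 1×4 + 5×4 + 4×5 = 74; y[1] = 5×5 + 5×3 + 1×3 + 5×4 + 4×4 = 79; y[2] = 5×4 + 5×5 + 1×3 + 5×3 + 4×4 = 79; y[3] = 5×4 + 5×4 + 1×5 + 5×3 + 4×3 = 72; y[4] = 5×3 + 5×4 + 1×4 + 5×5 + 4×3 = 76. Result: [74, 79, 79, 72, 76]

[74, 79, 79, 72, 76]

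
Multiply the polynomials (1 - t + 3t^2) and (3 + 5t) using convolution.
Ascending coefficients: a = [1, -1, 3], b = [3, 5]. c[0] = 1×3 = 3; c[1] = 1×5 + -1×3 = 2; c[2] = -1×5 + 3×3 = 4; c[3] = 3×5 = 15. Result coefficients: [3, 2, 4, 15] → 3 + 2t + 4t^2 + 15t^3

3 + 2t + 4t^2 + 15t^3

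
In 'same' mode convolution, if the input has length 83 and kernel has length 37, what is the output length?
'Same' mode returns an output with the same length as the input: 83

83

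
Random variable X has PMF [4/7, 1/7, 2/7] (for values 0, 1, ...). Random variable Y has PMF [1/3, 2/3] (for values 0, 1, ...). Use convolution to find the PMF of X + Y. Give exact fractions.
P(X+Y=k) = Σ_i P(X=i)·P(Y=k-i) — a convolution of [4/7, 1/7, 2/7] and [1/3, 2/3]. P(X+Y=0) = (4/7)×(1/3) = 4/21; P(X+Y=1) = (4/7)×(2/3) + (1/7)×(1/3) = 8/21 + 1/21 = 3/7; P(X+Y=2) = (1/7)×(2/3) + (2/7)×(1/3) = 2/21 + 2/21 = 4/21; P(X+Y=3) = (2/7)×(2/3) = 4/21. PMF: [4/21, 3/7, 4/21, 4/21] (sums to 1 ✓)

[4/21, 3/7, 4/21, 4/21]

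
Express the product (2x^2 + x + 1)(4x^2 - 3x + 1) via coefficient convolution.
Ascending coefficients: a = [1, 1, 2], b = [1, -3, 4]. c[0] = 1×1 = 1; c[1] = 1×-3 + 1×1 = -2; c[2] = 1×4 + 1×-3 + 2×1 = 3; c[3] = 1×4 + 2×-3 = -2; c[4] = 2×4 = 8. Result coefficients: [1, -2, 3, -2, 8] → 8x^4 - 2x^3 + 3x^2 - 2x + 1

8x^4 - 2x^3 + 3x^2 - 2x + 1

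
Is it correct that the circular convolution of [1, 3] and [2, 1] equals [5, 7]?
Recompute circular convolution of [1, 3] and [2, 1]: y[0] = 1×2 + 3×1 = 5; y[1] = 1×1 + 3×2 = 7 → [5, 7]. Given [5, 7] matches, so answer: Yes

Yes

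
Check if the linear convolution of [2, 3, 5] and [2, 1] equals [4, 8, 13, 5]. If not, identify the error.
Recompute linear convolution of [2, 3, 5] and [2, 1]: y[0] = 2×2 = 4; y[1] = 2×1 + 3×2 = 8; y[2] = 3×1 + 5×2 = 13; y[3] = 5×1 = 5 → [4, 8, 13, 5]. Given [4, 8, 13, 5] matches, so answer: Yes

Yes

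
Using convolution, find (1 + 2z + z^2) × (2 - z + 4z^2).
Ascending coefficients: a = [1, 2, 1], b = [2, -1, 4]. c[0] = 1×2 = 2; c[1] = 1×-1 + 2×2 = 3; c[2] = 1×4 + 2×-1 + 1×2 = 4; c[3] = 2×4 + 1×-1 = 7; c[4] = 1×4 = 4. Result coefficients: [2, 3, 4, 7, 4] → 2 + 3z + 4z^2 + 7z^3 + 4z^4

2 + 3z + 4z^2 + 7z^3 + 4z^4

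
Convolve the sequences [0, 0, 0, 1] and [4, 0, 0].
y[0] = 0×4 = 0; y[1] = 0×0 + 0×4 = 0; y[2] = 0×0 + 0×0 + 0×4 = 0; y[3] = 0×0 + 0×0 + 1×4 = 4; y[4] = 0×0 + 1×0 = 0; y[5] = 1×0 = 0

[0, 0, 0, 4, 0, 0]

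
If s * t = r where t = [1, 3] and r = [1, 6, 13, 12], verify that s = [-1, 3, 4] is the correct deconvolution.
Forward-compute [-1, 3, 4] * [1, 3]: r[0] = -1×1 = -1; r[1] = -1×3 + 3×1 = 0; r[2] = 3×3 + 4×1 = 13; r[3] = 4×3 = 12 → [-1, 0, 13, 12]. Does not match given r = [1, 6, 13, 12].

Not verified. [-1, 3, 4] * [1, 3] = [-1, 0, 13, 12], which differs from [1, 6, 13, 12] at index 0.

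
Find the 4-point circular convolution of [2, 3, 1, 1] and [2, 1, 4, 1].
Use y[k] = Σ_j a[j]·b[(k-j) mod 4]. y[0] = 2×2 + 3×1 + 1×4 + 1×1 = 12; y[1] = 2×1 + 3×2 + 1×1 + 1×4 = 13; y[2] = 2×4 + 3×1 + 1×2 + 1×1 = 14; y[3] = 2×1 + 3×4 + 1×1 + 1×2 = 17. Result: [12, 13, 14, 17]

[12, 13, 14, 17]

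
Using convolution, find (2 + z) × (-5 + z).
Ascending coefficients: a = [2, 1], b = [-5, 1]. c[0] = 2×-5 = -10; c[1] = 2×1 + 1×-5 = -3; c[2] = 1×1 = 1. Result coefficients: [-10, -3, 1] → -10 - 3z + z^2

-10 - 3z + z^2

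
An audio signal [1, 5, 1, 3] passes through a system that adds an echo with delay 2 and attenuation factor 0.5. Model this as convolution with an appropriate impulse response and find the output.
Direct-path + delayed-attenuated-path model → impulse response h = [1, 0, 0.5] (1 at lag 0, 0.5 at lag 2). Output y[n] = x[n] + 0.5·x[n - 2] (with x[n] = 0 outside 0..3): y[0] = 1 + 0.5×0 = 1; y[1] = 5 + 0.5×0 = 5; y[2] = 1 + 0.5×1 = 1.5; y[3] = 3 + 0.5×5 = 5.5; y[4] = 0 + 0.5×1 = 0.5; y[5] = 0 + 0.5×3 = 1.5. So y = [1, 5, 1.5, 5.5, 0.5, 1.5]

[1, 5, 1.5, 5.5, 0.5, 1.5]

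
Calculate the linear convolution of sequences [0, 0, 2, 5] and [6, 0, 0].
y[0] = 0×6 = 0; y[1] = 0×0 + 0×6 = 0; y[2] = 0×0 + 0×0 + 2×6 = 12; y[3] = 0×0 + 2×0 + 5×6 = 30; y[4] = 2×0 + 5×0 = 0; y[5] = 5×0 = 0

[0, 0, 12, 30, 0, 0]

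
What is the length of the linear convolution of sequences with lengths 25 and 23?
Linear/full convolution length: m + n - 1 = 25 + 23 - 1 = 47

47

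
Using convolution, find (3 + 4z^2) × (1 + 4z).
Ascending coefficients: a = [3, 0, 4], b = [1, 4]. c[0] = 3×1 = 3; c[1] = 3×4 + 0×1 = 12; c[2] = 0×4 + 4×1 = 4; c[3] = 4×4 = 16. Result coefficients: [3, 12, 4, 16] → 3 + 12z + 4z^2 + 16z^3

3 + 12z + 4z^2 + 16z^3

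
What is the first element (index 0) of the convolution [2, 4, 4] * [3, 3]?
Use y[k] = Σ_i a[i]·b[k-i] at k=0. y[0] = 2×3 = 6

6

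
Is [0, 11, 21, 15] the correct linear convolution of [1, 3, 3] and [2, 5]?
Recompute linear convolution of [1, 3, 3] and [2, 5]: y[0] = 1×2 = 2; y[1] = 1×5 + 3×2 = 11; y[2] = 3×5 + 3×2 = 21; y[3] = 3×5 = 15 → [2, 11, 21, 15]. Compare to given [0, 11, 21, 15]: they differ at index 0: given 0, correct 2, so answer: No

No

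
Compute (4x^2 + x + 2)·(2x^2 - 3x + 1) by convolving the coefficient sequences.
Ascending coefficients: a = [2, 1, 4], b = [1, -3, 2]. c[0] = 2×1 = 2; c[1] = 2×-3 + 1×1 = -5; c[2] = 2×2 + 1×-3 + 4×1 = 5; c[3] = 1×2 + 4×-3 = -10; c[4] = 4×2 = 8. Result coefficients: [2, -5, 5, -10, 8] → 8x^4 - 10x^3 + 5x^2 - 5x + 2

8x^4 - 10x^3 + 5x^2 - 5x + 2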